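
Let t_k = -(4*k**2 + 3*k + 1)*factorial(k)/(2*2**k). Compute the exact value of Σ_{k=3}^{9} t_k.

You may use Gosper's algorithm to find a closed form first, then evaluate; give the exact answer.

Σ = -152370

r(k) = (k + 1)*(3*k + 4*(k + 1)**2 + 4)/(2*(4*k**2 + 3*k + 1)) after simplifying.
A = k/2 + 1/2, B = 1, C = k**2 + 3*k/4 + 1/4.
Solve (k/2 + 1/2)·f(k+1) − (1)·f(k) = k**2 + 3*k/4 + 1/4.
Bound: deg f ≤ 1.
Solve for f: f(k) = (4*k + 3)/2 (degree 1 ≤ 1).
Then R = B(k−1)f/C = 2*(4*k + 3)/(4*k**2 + 3*k + 1), so s_k = R(k)·t_k = -(4*k + 3)*factorial(k)/2**k.
Δs = -(4*k**2 + 3*k + 1)*factorial(k)/(2*2**k), as required.
Telescoping: Σ = s_(10) − s_(3) = -609525/4 − (-45/4) = -152370.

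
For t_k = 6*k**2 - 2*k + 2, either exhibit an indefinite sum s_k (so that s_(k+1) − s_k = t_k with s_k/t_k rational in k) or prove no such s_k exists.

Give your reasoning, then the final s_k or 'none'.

The ratio is (-k + 3*(k + 1)**2)/(3*k**2 - k + 1).
Normal form (A,B,C) = (1, 1, k**2 - k/3 + 1/3).
Set up (1)·f(k+1) − (1)·f(k) − (k**2 - k/3 + 1/3) = 0.
d = 3 from the (0,0,2) case.
Match coefficients ⇒ f(k) = k*(k**2 - 2*k + 2)/3.
So s_k = (B(k−1)f/C)·t_k = (k*(k**2 - 2*k + 2)/(3*k**2 - k + 1))·t_k = 2*k*(k**2 - 2*k + 2).
s_(k+1) − s_k = 6*k**2 - 2*k + 2 = t_k.

s_k = 2*k*(k**2 - 2*k + 2)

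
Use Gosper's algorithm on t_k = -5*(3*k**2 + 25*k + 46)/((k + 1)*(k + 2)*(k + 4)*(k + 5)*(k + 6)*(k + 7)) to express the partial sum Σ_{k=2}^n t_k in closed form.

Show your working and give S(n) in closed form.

S(n) = 5*(-n**3 - 14*n**2 - 59*n + 74)/(144*(n**3 + 14*n**2 + 59*n + 70))

The ratio is (k + 1)*(k + 4)*(25*k + 3*(k + 1)**2 + 71)/((k + 3)*(k + 8)*(3*k**2 + 25*k + 46)).
Take A(k)=k + 1, B(k)=k + 8, C(k)=k**3 + 34*k**2/3 + 121*k/3 + 46.
Need (k + 1)·f(k+1) − (k + 7)·f(k) = k**3 + 34*k**2/3 + 121*k/3 + 46.
Degrees (1,1,3) ⇒ d ≤ 6.
Solve for f: f(k) = k*(k + 2)*(k + 3)*(k + 5)*(k**2 + 11*k + 34)/72 (degree 6 ≤ 6).
Get s_k = R·t_k = 5*k*(-k**2 - 11*k - 34)/(24*(k**3 + 11*k**2 + 34*k + 24)) with R(k) = B(k−1)f(k)/C(k) = k*(k + 2)*(k + 5)*(k + 7)*(k**2 + 11*k + 34)/(24*(3*k**2 + 25*k + 46)).
Δs = 5*(-3*k**2 - 25*k - 46)/(k**6 + 25*k**5 + 247*k**4 + 1219*k**3 + 3112*k**2 + 3796*k + 1680), as required.
Telescope: S(n) = s_(n+1) − s_(2) = 5*(-n**3 - 14*n**2 - 59*n - 46)/(24*(n**3 + 14*n**2 + 59*n + 70)) − (-25/144) = 5*(-n**3 - 14*n**2 - 59*n + 74)/(144*(n**3 + 14*n**2 + 59*n + 70)).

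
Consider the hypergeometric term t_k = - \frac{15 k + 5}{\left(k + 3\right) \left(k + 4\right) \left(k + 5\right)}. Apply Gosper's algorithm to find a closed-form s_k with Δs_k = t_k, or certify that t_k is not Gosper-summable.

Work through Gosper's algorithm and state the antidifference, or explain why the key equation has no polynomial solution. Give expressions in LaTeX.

The ratio is (k + 3)*(3*k + 4)/((k + 6)*(3*k + 1)).
Normal form (A,B,C) = (k + 3, k + 6, k + 1/3).
Key eq: (k + 3)·f(k+1) = (k + 5)·f(k) + (k + 1/3).
deg f ≤ 2 (via 1,1,1).
A polynomial solution: f(k) = k*(5*k - 1)/36.
R(k) = B(k−1)·f(k)/C(k) = k*(k + 5)*(5*k - 1)/(12*(3*k + 1)); s_k = R·t_k = -5*k*(5*k - 1)/(12*(k + 3)*(k + 4)).
Verify: 5*(-3*k - 1)/(k**3 + 12*k**2 + 47*k + 60) matches t_k.

s_k = - \frac{5 k \left(5 k - 1\right)}{12 \left(k + 3\right) \left(k + 4\right)}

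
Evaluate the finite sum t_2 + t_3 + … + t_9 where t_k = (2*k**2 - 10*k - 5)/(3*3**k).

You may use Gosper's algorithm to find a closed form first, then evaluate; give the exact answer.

Compute t_(k+1)/t_k: get (2*k**2 - 6*k - 13)/(3*(2*k**2 - 10*k - 5)).
Normal form (A,B,C) = (1/3, 1, k**2 - 5*k - 5/2).
Key eq: (1/3)·f(k+1) = (1)·f(k) + (k**2 - 5*k - 5/2).
deg f ≤ 2 (via 0,0,2).
A polynomial solution: f(k) = -3*(k**2 - 4*k - 4)/2.
So s_k = (B(k−1)f/C)·t_k = (-3*(k**2 - 4*k - 4)/(2*k**2 - 10*k - 5))·t_k = (-k**2 + 4*k + 4)/3**k.
Check: Δs_k = (2*k**2 - 10*k - 5)/(3*3**k). ✓
Telescoping: Σ = s_(10) − s_(2) = -56/59049 − (8/9) = -52544/59049.

Σ = -52544/59049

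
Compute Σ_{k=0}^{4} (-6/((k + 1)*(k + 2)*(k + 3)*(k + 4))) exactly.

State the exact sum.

The ratio is (k + 1)/(k + 5).
Factor: A=k + 1; B=k + 5; C=1.
Solve (k + 1)·f(k+1) − (k + 4)·f(k) = 1.
deg f ≤ 3 (via 1,1,0).
Coefficient equations give f(k) = k*(k**2 + 6*k + 11)/18.
Then R = B(k−1)f/C = k*(k + 4)*(k**2 + 6*k + 11)/18, so s_k = R(k)·t_k = k*(-k**2 - 6*k - 11)/(3*(k + 1)*(k + 2)*(k + 3)).
Δs = -6/(k**4 + 10*k**3 + 35*k**2 + 50*k + 24), as required.
Σ_(k=0)^(4) t_k = s_(5) − s_(0) = -55/168 − (0) = -55/168.

Σ = -55/168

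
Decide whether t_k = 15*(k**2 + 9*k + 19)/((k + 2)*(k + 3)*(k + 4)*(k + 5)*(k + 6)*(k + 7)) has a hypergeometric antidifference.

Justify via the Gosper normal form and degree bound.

t_(k+1)/t_k = (k + 2)*(9*k + (k + 1)**2 + 28)/((k + 8)*(k**2 + 9*k + 19)).
Gosper form: A/B · C(k+1)/C(k) with A=k + 2, B=k + 8, C=k**2 + 9*k + 19.
f must satisfy (k + 2)·f(k+1) − (k + 7)·f(k) = k**2 + 9*k + 19.
Degrees (1,1,2) ⇒ d ≤ 5.
Match coefficients ⇒ f(k) = k*(k + 3)*(k + 5)*(k**2 + 12*k + 44)/144.
Then R = B(k−1)f/C = k*(k + 3)*(k + 5)*(k + 7)*(k**2 + 12*k + 44)/(144*(k**2 + 9*k + 19)), so s_k = R(k)·t_k = 5*k*(k**2 + 12*k + 44)/(48*(k**3 + 12*k**2 + 44*k + 48)).
Δs = 15*(k**2 + 9*k + 19)/(k**6 + 27*k**5 + 295*k**4 + 1665*k**3 + 5104*k**2 + 8028*k + 5040), as required.

Yes. s_k = 5*k*(k**2 + 12*k + 44)/(48*(k**3 + 12*k**2 + 44*k + 48)).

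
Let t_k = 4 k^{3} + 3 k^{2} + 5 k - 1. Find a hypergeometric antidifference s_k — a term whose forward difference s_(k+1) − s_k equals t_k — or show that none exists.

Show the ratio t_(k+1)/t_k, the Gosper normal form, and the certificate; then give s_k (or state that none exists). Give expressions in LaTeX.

The ratio is (4*k**3 + 15*k**2 + 23*k + 11)/(4*k**3 + 3*k**2 + 5*k - 1).
Take A(k)=1, B(k)=1, C(k)=k**3 + 3*k**2/4 + 5*k/4 - 1/4.
f must satisfy (1)·f(k+1) − (1)·f(k) = k**3 + 3*k**2/4 + 5*k/4 - 1/4.
d = 4 from the (0,0,3) case.
Match coefficients ⇒ f(k) = k*(k**3 - k**2 + 2*k - 3)/4.
Get s_k = R·t_k = k*(k**3 - k**2 + 2*k - 3) with R(k) = B(k−1)f(k)/C(k) = k*(k**3 - k**2 + 2*k - 3)/(4*k**3 + 3*k**2 + 5*k - 1).
Check: Δs_k = 4*k**3 + 3*k**2 + 5*k - 1. ✓

s_k = k \left(k^{3} - k^{2} + 2 k - 3\right)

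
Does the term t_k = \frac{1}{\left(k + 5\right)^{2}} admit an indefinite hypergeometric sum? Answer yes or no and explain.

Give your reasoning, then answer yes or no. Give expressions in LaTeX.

The ratio is (k + 5)**2/(k + 6)**2.
Normal form (A,B,C) = (k**2 + 10*k + 25, k**2 + 12*k + 36, 1).
Need (k**2 + 10*k + 25)·f(k+1) − (k**2 + 10*k + 25)·f(k) = 1.
From deg A=2, deg B=2, deg C=0: d=0.
f = c0 ⇒ A·f(k+1) − B(k−1)·f(k) − C = -1. The system {-1 = 0} is inconsistent; no antidifference.

No. Not Gosper-summable.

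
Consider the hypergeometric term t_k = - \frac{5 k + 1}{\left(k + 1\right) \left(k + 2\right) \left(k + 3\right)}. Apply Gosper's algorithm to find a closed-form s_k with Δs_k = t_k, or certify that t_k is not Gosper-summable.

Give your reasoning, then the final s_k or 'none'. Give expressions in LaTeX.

s_k = \frac{k \left(1 - 3 k\right)}{2 \left(k + 1\right) \left(k + 2\right)}

r(k) = (k + 1)*(5*k + 6)/((k + 4)*(5*k + 1)) after simplifying.
Normal form (A,B,C) = (k + 1, k + 4, k + 1/5).
f must satisfy (k + 1)·f(k+1) − (k + 3)·f(k) = k + 1/5.
d = 2 from the (1,1,1) case.
Solve for f: f(k) = k*(3*k - 1)/10 (degree 2 ≤ 2).
So s_k = (B(k−1)f/C)·t_k = (k*(k + 3)*(3*k - 1)/(2*(5*k + 1)))·t_k = k*(1 - 3*k)/(2*(k + 1)*(k + 2)).
s_(k+1) − s_k = (-5*k - 1)/(k**3 + 6*k**2 + 11*k + 6) = t_k.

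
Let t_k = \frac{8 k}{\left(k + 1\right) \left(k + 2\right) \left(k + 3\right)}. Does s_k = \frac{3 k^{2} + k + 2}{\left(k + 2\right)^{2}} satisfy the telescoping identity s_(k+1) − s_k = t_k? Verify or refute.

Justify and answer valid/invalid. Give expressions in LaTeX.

s_(k+1) = (k + 3*(k + 1)**2 + 3)/(k + 3)**2
s_(k+1) − s_k = (11*k**2 + 31*k + 6)/(k**4 + 10*k**3 + 37*k**2 + 60*k + 36)
(s_(k+1) − s_k) − t_k = (3*k**3 + 2*k**2 - 11*k + 6)/(k**5 + 11*k**4 + 47*k**3 + 97*k**2 + 96*k + 36)

Invalid: residual \frac{3 k^{3} + 2 k^{2} - 11 k + 6}{k^{5} + 11 k^{4} + 47 k^{3} + 97 k^{2} + 96 k + 36} ≠ 0.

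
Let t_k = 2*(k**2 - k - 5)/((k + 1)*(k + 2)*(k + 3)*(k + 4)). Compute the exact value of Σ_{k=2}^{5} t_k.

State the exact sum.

Step 1: r(k) = (k + 1)*(k - (k + 1)**2 + 6)/((k + 5)*(-k**2 + k + 5)).
So A=k + 1 and B=k + 5, with C=k**2 - k - 5.
Key eq: (k + 1)·f(k+1) = (k + 4)·f(k) + (k**2 - k - 5).
From deg A=1, deg B=1, deg C=2: d=3.
Solve for f: f(k) = -k*(k**2 + 12*k + 17)/6 (degree 3 ≤ 3).
Get s_k = R·t_k = k*(-k**2 - 12*k - 17)/(3*(k + 1)*(k + 2)*(k + 3)) with R(k) = B(k−1)f(k)/C(k) = -k*(k + 4)*(k**2 + 12*k + 17)/(6*(k**2 - k - 5)).
s_(k+1) − s_k = 2*(k**2 - k - 5)/(k**4 + 10*k**3 + 35*k**2 + 50*k + 24) = t_k.
Σ_(k=2)^(5) t_k = s_(6) − s_(2) = -125/252 − (-1/2) = 1/252.

Σ = 1/252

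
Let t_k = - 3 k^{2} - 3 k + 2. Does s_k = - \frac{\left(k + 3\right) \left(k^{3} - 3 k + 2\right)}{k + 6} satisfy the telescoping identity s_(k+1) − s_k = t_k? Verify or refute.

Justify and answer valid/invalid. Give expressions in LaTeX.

s_(k+1) = (k + 4)*(3*k - (k + 1)**3 + 1)/(k + 7)
s_(k+1) − s_k = (-3*k**4 - 36*k**3 - 100*k**2 - 43*k + 42)/(k**2 + 13*k + 42)
(s_(k+1) − s_k) − t_k = 3*(2*k**3 + 21*k**2 + 19*k - 14)/(k**2 + 13*k + 42)

Invalid: residual \frac{3 \left(2 k^{3} + 21 k^{2} + 19 k - 14\right)}{k^{2} + 13 k + 42} ≠ 0.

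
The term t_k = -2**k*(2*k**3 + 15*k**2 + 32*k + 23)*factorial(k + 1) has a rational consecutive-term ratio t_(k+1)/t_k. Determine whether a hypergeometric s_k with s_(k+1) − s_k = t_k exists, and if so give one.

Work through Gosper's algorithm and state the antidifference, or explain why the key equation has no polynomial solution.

Compute t_(k+1)/t_k: get 2*(2*k**4 + 25*k**3 + 110*k**2 + 208*k + 144)/(2*k**3 + 15*k**2 + 32*k + 23).
Factor: A=2*k + 4; B=1; C=k**3 + 15*k**2/2 + 16*k + 23/2.
Set up (2*k + 4)·f(k+1) − (1)·f(k) − (k**3 + 15*k**2/2 + 16*k + 23/2) = 0.
Degrees (1,0,3) ⇒ d ≤ 2.
Coefficient equations give f(k) = (k**2 + 4*k + 1)/2.
Get s_k = R·t_k = -2**k*(k**2 + 4*k + 1)*factorial(k + 1) with R(k) = B(k−1)f(k)/C(k) = (k**2 + 4*k + 1)/(2*k**3 + 15*k**2 + 32*k + 23).
s_(k+1) − s_k = -2**k*(2*k**3 + 15*k**2 + 32*k + 23)*factorial(k + 1) = t_k.

s_k = -2**k*(k**2 + 4*k + 1)*factorial(k + 1)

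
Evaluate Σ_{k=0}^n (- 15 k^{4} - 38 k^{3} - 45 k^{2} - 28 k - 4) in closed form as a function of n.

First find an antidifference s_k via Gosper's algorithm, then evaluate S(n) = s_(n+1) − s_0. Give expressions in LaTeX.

The ratio is (15*k**4 + 98*k**3 + 249*k**2 + 292*k + 130)/(15*k**4 + 38*k**3 + 45*k**2 + 28*k + 4).
Take A(k)=1, B(k)=1, C(k)=k**4 + 38*k**3/15 + 3*k**2 + 28*k/15 + 4/15.
Need (1)·f(k+1) − (1)·f(k) = k**4 + 38*k**3/15 + 3*k**2 + 28*k/15 + 4/15.
From deg A=0, deg B=0, deg C=4: d=5.
A polynomial solution: f(k) = k*(3*k**4 + 2*k**3 + k**2 + k - 3)/15.
So s_k = (B(k−1)f/C)·t_k = (k*(3*k**4 + 2*k**3 + k**2 + k - 3)/(15*k**4 + 38*k**3 + 45*k**2 + 28*k + 4))·t_k = k*(-3*k**4 - 2*k**3 - k**2 - k + 3).
Check: Δs_k = -15*k**4 - 38*k**3 - 45*k**2 - 28*k - 4. ✓
Evaluate: s_(n+1) = -3*n**5 - 17*n**4 - 39*n**3 - 46*n**2 - 25*n - 4; subtract s_(0) = 0 ⇒ S(n) = -3*n**5 - 17*n**4 - 39*n**3 - 46*n**2 - 25*n - 4.

S(n) = - 3 n^{5} - 17 n^{4} - 39 n^{3} - 46 n^{2} - 25 n - 4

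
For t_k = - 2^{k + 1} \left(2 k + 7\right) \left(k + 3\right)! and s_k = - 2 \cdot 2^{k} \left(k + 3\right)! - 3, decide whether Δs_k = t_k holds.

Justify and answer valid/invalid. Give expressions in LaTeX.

s_(k+1) = -2*2**(k + 1)*factorial(k + 4) - 3
s_(k+1) − s_k = -2**(k + 1)*(2*k + 7)*factorial(k + 3)
(s_(k+1) − s_k) − t_k = 0

valid (s_(k+1) − s_k reduces to t_k)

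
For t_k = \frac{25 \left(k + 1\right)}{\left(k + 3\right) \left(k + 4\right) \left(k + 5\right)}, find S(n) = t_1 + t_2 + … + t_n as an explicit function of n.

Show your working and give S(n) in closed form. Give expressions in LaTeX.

Compute t_(k+1)/t_k: get (k + 2)*(k + 3)/((k + 1)*(k + 6)).
Take A(k)=k + 3, B(k)=k + 6, C(k)=k + 1.
Key eq: (k + 3)·f(k+1) = (k + 5)·f(k) + (k + 1).
Degrees (1,1,1) ⇒ d ≤ 2.
A polynomial solution: f(k) = k*(k + 1)/6.
Certificate R = B(k−1)f/C = k*(k + 5)/6 gives s_k = 25*k*(k + 1)/(6*(k + 3)*(k + 4)).
Check: Δs_k = 25*(k + 1)/(k**3 + 12*k**2 + 47*k + 60). ✓
Telescope: S(n) = s_(n+1) − s_(1) = 25*(n**2 + 3*n + 2)/(6*(n**2 + 9*n + 20)) − (5/12) = 5*n*(3*n + 7)/(4*(n**2 + 9*n + 20)).

S(n) = \frac{5 n \left(3 n + 7\right)}{4 \left(n^{2} + 9 n + 20\right)}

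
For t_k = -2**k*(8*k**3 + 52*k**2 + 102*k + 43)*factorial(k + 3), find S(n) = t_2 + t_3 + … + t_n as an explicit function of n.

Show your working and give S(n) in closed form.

S(n) = -8*2**n*n**2*factorial(n + 4) - 24*2**n*n*factorial(n + 4) - 10*2**n*factorial(n + 4) + 10080

r(k) = 2*(8*k**4 + 108*k**3 + 534*k**2 + 1125*k + 820)/(8*k**3 + 52*k**2 + 102*k + 43) after simplifying.
A = 2*k + 8, B = 1, C = k**3 + 13*k**2/2 + 51*k/4 + 43/8.
Key eq: (2*k + 8)·f(k+1) = (1)·f(k) + (k**3 + 13*k**2/2 + 51*k/4 + 43/8).
d = 2 from the (1,0,3) case.
A polynomial solution: f(k) = (2*k - 1)*(2*k + 3)/8.
Get s_k = R·t_k = -2**k*(2*k - 1)*(2*k + 3)*factorial(k + 3) with R(k) = B(k−1)f(k)/C(k) = (2*k - 1)*(2*k + 3)/(8*k**3 + 52*k**2 + 102*k + 43).
s_(k+1) − s_k = -2**k*(8*k**3 + 52*k**2 + 102*k + 43)*factorial(k + 3) = t_k.
Σ_(k=2)^n t_k = s_(n+1) − s_(2) = (-2**(n + 1)*(2*n + 1)*(2*n + 5)*factorial(n + 4)) − (-10080), i.e. -8*2**n*n**2*factorial(n + 4) - 24*2**n*n*factorial(n + 4) - 10*2**n*factorial(n + 4) + 10080.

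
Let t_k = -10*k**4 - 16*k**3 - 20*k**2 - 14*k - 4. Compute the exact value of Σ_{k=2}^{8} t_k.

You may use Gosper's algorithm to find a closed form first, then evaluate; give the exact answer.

Compute t_(k+1)/t_k: get (5*k**4 + 28*k**3 + 64*k**2 + 71*k + 32)/(5*k**4 + 8*k**3 + 10*k**2 + 7*k + 2).
Take A(k)=1, B(k)=1, C(k)=k**4 + 8*k**3/5 + 2*k**2 + 7*k/5 + 2/5.
Solve (1)·f(k+1) − (1)·f(k) = k**4 + 8*k**3/5 + 2*k**2 + 7*k/5 + 2/5.
Bound: deg f ≤ 5.
A polynomial solution: f(k) = k**2*(2*k**3 - k**2 + 2*k + 1)/10.
Certificate R = B(k−1)f/C = k**2*(2*k**3 - k**2 + 2*k + 1)/(2*(5*k**4 + 8*k**3 + 10*k**2 + 7*k + 2)) gives s_k = k**2*(-2*k**3 + k**2 - 2*k - 1).
Check: Δs_k = -10*k**4 - 16*k**3 - 20*k**2 - 14*k - 4. ✓
Σ_(k=2)^(8) t_k = s_(9) − s_(2) = -113076 − (-68) = -113008.

Σ = -113008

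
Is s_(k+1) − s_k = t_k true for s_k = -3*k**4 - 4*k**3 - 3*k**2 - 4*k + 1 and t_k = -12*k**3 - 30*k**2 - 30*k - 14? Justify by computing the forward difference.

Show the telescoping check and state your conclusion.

valid; difference matches t_k

s_(k+1) = -3*k**4 - 16*k**3 - 33*k**2 - 34*k - 13
s_(k+1) − s_k = -12*k**3 - 30*k**2 - 30*k - 14
(s_(k+1) − s_k) − t_k = 0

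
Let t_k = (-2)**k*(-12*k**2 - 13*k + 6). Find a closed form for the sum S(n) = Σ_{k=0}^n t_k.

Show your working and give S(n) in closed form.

S(n) = -8*(-2)**n*n**2 - 14*(-2)**n*n + 2*(-2)**n + 4

Step 1: r(k) = 2*(-12*k**2 - 37*k - 19)/(12*k**2 + 13*k - 6).
So A=-2 and B=1, with C=k**2 + 13*k/12 - 1/2.
Key eq: (-2)·f(k+1) = (1)·f(k) + (k**2 + 13*k/12 - 1/2).
From deg A=0, deg B=0, deg C=2: d=2.
Solve for f: f(k) = -(4*k**2 - k - 4)/12 (degree 2 ≤ 2).
So s_k = (B(k−1)f/C)·t_k = (-(4*k**2 - k - 4)/(12*k**2 + 13*k - 6))·t_k = (-2)**k*(4*k**2 - k - 4).
s_(k+1) − s_k = (-2)**k*(-12*k**2 - 13*k + 6) = t_k.
Telescope: S(n) = s_(n+1) − s_(0) = (-2)**(n + 1)*(4*n**2 + 7*n - 1) − (-4) = -8*(-2)**n*n**2 - 14*(-2)**n*n + 2*(-2)**n + 4.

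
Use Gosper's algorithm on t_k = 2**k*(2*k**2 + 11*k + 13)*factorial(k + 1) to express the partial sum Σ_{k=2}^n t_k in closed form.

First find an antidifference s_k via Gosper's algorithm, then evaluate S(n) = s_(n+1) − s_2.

r(k) = 2*(2*k**3 + 19*k**2 + 56*k + 52)/(2*k**2 + 11*k + 13) after simplifying.
Factor: A=2*k + 4; B=1; C=k**2 + 11*k/2 + 13/2.
Key eq: (2*k + 4)·f(k+1) = (1)·f(k) + (k**2 + 11*k/2 + 13/2).
deg f ≤ 1 (via 1,0,2).
Match coefficients ⇒ f(k) = (k + 3)/2.
Certificate R = B(k−1)f/C = (k + 3)/(2*k**2 + 11*k + 13) gives s_k = 2**k*(k + 3)*factorial(k + 1).
Verify: 2**k*(2*k**2 + 11*k + 13)*factorial(k + 1) matches t_k.
Σ_(k=2)^n t_k = s_(n+1) − s_(2) = (2**(n + 1)*(n + 4)*factorial(n + 2)) − (120), i.e. 2*2**n*n*factorial(n + 2) + 8*2**n*factorial(n + 2) - 120.

S(n) = 2*2**n*n*factorial(n + 2) + 8*2**n*factorial(n + 2) - 120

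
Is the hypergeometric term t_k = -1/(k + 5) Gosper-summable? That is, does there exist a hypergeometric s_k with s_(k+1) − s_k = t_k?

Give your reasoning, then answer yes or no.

No; the coefficient equations for f are inconsistent.

Step 1: r(k) = (k + 5)/(k + 6).
Normal form (A,B,C) = (k + 5, k + 6, 1).
Need (k + 5)·f(k+1) − (k + 5)·f(k) = 1.
deg f ≤ 0 (via 1,1,0).
f = c0 ⇒ A·f(k+1) − B(k−1)·f(k) − C = -1. The system {-1 = 0} is inconsistent; no antidifference.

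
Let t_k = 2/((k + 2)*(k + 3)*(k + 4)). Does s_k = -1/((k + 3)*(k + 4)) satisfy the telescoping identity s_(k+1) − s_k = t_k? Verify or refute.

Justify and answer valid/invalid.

Invalid: residual -6/(k**4 + 14*k**3 + 71*k**2 + 154*k + 120) ≠ 0.

s_(k+1) = -1/((k + 4)*(k + 5))
s_(k+1) − s_k = 2/(k**3 + 12*k**2 + 47*k + 60)
(s_(k+1) − s_k) − t_k = -6/(k**4 + 14*k**3 + 71*k**2 + 154*k + 120)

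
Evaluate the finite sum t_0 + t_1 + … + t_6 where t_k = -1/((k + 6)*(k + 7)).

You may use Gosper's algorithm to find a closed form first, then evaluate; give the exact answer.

The ratio is (k + 6)/(k + 8).
Normal form (A,B,C) = (k + 6, k + 8, 1).
Solve (k + 6)·f(k+1) − (k + 7)·f(k) = 1.
d = 1 from the (1,1,0) case.
A polynomial solution: f(k) = k/6.
Get s_k = R·t_k = -k/(6*k + 36) with R(k) = B(k−1)f(k)/C(k) = k*(k + 7)/6.
s_(k+1) − s_k = -1/(k**2 + 13*k + 42) = t_k.
Evaluate s at k=7 and k=0: -7/78 and 0; difference -7/78.

Σ = -7/78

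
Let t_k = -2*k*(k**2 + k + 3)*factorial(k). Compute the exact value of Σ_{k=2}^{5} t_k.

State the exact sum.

Compute t_(k+1)/t_k: get (k + 1)**2*(k + (k + 1)**2 + 4)/(k*(k**2 + k + 3)).
A = k + 1, B = 1, C = k**3 + k**2 + 3*k.
Set up (k + 1)·f(k+1) − (1)·f(k) − (k**3 + k**2 + 3*k) = 0.
d = 2 from the (1,0,3) case.
Coefficient equations give f(k) = k**2 - k + 1.
R(k) = B(k−1)·f(k)/C(k) = (k**2 - k + 1)/(k*(k**2 + k + 3)); s_k = R·t_k = -2*(k**2 - k + 1)*factorial(k).
s_(k+1) − s_k = -2*k*(k**2 + k + 3)*factorial(k) = t_k.
Telescoping: Σ = s_(6) − s_(2) = -44640 − (-12) = -44628.

Σ = -44628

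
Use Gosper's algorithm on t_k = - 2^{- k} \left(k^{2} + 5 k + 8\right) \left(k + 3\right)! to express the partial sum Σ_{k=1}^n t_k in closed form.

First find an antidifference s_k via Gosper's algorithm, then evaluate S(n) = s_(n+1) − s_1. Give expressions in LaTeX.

Ratio r(k) = (k + 4)*(5*k + (k + 1)**2 + 13)/(2*(k**2 + 5*k + 8)).
Gosper form: A/B · C(k+1)/C(k) with A=k/2 + 2, B=1, C=k**2 + 5*k + 8.
Solve (k/2 + 2)·f(k+1) − (1)·f(k) = k**2 + 5*k + 8.
deg f ≤ 1 (via 1,0,2).
Match coefficients ⇒ f(k) = 2*(k + 2).
Certificate R = B(k−1)f/C = 2*(k + 2)/(k**2 + 5*k + 8) gives s_k = -2**(1 - k)*(k + 2)*factorial(k + 3).
Verify: -(k**2 + 5*k + 8)*factorial(k + 3)/2**k matches t_k.
Σ_(k=1)^n t_k = s_(n+1) − s_(1) = (-(n + 3)*factorial(n + 4)/2**n) − (-72), i.e. 72 - n*factorial(n + 4)/2**n - 3*factorial(n + 4)/2**n.

S(n) = 72 - 2^{- n} n \left(n + 4\right)! - 3 \cdot 2^{- n} \left(n + 4\right)!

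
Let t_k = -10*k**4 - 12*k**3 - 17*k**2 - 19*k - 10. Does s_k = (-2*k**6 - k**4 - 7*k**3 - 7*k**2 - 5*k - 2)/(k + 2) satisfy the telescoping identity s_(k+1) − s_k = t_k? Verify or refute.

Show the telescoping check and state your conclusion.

s_(k+1) = (-5*k - 2*(k + 1)**6 - (k + 1)**4 - 7*(k + 1)**3 - 7*(k + 1)**2 - 7)/(k + 3)
s_(k+1) − s_k = (-10*k**6 - 54*k**5 - 103*k**4 - 138*k**3 - 158*k**2 - 119*k - 42)/(k**2 + 5*k + 6)
(s_(k+1) − s_k) − t_k = (8*k**5 + 34*k**4 + 38*k**3 + 49*k**2 + 45*k + 18)/(k**2 + 5*k + 6)

Invalid: residual (8*k**5 + 34*k**4 + 38*k**3 + 49*k**2 + 45*k + 18)/(k**2 + 5*k + 6) ≠ 0.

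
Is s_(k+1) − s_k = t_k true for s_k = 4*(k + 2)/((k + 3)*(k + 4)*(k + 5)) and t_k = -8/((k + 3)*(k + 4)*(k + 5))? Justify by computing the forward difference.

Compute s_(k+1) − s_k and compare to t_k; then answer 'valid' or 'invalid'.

s_(k+1) = 4*(k + 3)/((k + 4)*(k + 5)*(k + 6))
s_(k+1) − s_k = 4*(-2*k - 3)/(k**4 + 18*k**3 + 119*k**2 + 342*k + 360)
(s_(k+1) − s_k) − t_k = 36/(k**4 + 18*k**3 + 119*k**2 + 342*k + 360)

Invalid: residual 36/(k**4 + 18*k**3 + 119*k**2 + 342*k + 360) ≠ 0.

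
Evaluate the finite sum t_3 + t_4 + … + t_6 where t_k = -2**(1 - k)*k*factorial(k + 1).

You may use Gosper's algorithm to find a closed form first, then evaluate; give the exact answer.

Σ = -1248

Compute t_(k+1)/t_k: get (k + 1)*(k + 2)/(2*k).
Take A(k)=k/2 + 1, B(k)=1, C(k)=k.
Need (k/2 + 1)·f(k+1) − (1)·f(k) = k.
deg f ≤ 0 (via 1,0,1).
Match coefficients ⇒ f(k) = 2.
Get s_k = R·t_k = -2**(2 - k)*factorial(k + 1) with R(k) = B(k−1)f(k)/C(k) = 2/k.
Δs = -2**(1 - k)*k*factorial(k + 1), as required.
Telescoping: Σ = s_(7) − s_(3) = -1260 − (-12) = -1248.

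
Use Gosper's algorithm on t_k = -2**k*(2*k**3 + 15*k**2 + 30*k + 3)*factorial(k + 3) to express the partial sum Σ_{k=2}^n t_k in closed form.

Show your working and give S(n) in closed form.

r(k) = 2*(2*k**4 + 29*k**3 + 150*k**2 + 314*k + 200)/(2*k**3 + 15*k**2 + 30*k + 3) after simplifying.
Take A(k)=2*k + 8, B(k)=1, C(k)=k**3 + 15*k**2/2 + 15*k + 3/2.
f must satisfy (2*k + 8)·f(k+1) − (1)·f(k) = k**3 + 15*k**2/2 + 15*k + 3/2.
From deg A=1, deg B=0, deg C=3: d=2.
Match coefficients ⇒ f(k) = (k - 1)*(k + 3)/2.
Certificate R = B(k−1)f/C = (k - 1)*(k + 3)/(2*k**3 + 15*k**2 + 30*k + 3) gives s_k = -2**k*(k - 1)*(k + 3)*factorial(k + 3).
Δs = -2**k*(2*k**3 + 15*k**2 + 30*k + 3)*factorial(k + 3), as required.
Σ_(k=2)^n t_k = s_(n+1) − s_(2) = (-2**(n + 1)*n*(n + 4)*factorial(n + 4)) − (-2400), i.e. -2*2**n*n**2*factorial(n + 4) - 8*2**n*n*factorial(n + 4) + 2400.

S(n) = -2*2**n*n**2*factorial(n + 4) - 8*2**n*n*factorial(n + 4) + 2400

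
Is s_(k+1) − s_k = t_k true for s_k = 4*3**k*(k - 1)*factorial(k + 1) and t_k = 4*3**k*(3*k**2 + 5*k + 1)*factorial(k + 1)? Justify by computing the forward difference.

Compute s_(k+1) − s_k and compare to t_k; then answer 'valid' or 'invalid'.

Valid — Δs_k = t_k.

s_(k+1) = 12*3**k*k*factorial(k + 2)
s_(k+1) − s_k = 4*3**k*(3*k**2 + 5*k + 1)*factorial(k + 1)
(s_(k+1) − s_k) − t_k = 0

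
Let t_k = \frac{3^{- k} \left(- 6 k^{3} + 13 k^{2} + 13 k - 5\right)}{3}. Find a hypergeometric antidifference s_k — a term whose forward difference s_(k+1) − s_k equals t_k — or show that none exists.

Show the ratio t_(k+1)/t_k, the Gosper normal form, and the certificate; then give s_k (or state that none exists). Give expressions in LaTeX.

s_k = 3^{- k} \left(3 k^{3} - 2 k^{2} - 4 k + 1\right)

Ratio r(k) = (6*k**3 + 5*k**2 - 21*k - 15)/(3*(6*k**3 - 13*k**2 - 13*k + 5)).
Normal form (A,B,C) = (1/3, 1, k**3 - 13*k**2/6 - 13*k/6 + 5/6).
Solve (1/3)·f(k+1) − (1)·f(k) = k**3 - 13*k**2/6 - 13*k/6 + 5/6.
Degrees (0,0,3) ⇒ d ≤ 3.
Solve for f: f(k) = -(k + 1)*(3*k**2 - 5*k + 1)/2 (degree 3 ≤ 3).
Get s_k = R·t_k = (3*k**3 - 2*k**2 - 4*k + 1)/3**k with R(k) = B(k−1)f(k)/C(k) = -3*(k + 1)*(3*k**2 - 5*k + 1)/(6*k**3 - 13*k**2 - 13*k + 5).
s_(k+1) − s_k = (-6*k**3 + 13*k**2 + 13*k - 5)/(3*3**k) = t_k.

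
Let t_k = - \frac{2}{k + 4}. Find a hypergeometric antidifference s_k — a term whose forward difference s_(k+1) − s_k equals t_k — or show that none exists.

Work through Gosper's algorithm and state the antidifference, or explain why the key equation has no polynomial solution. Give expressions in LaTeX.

Ratio r(k) = (k + 4)/(k + 5).
So A=k + 4 and B=k + 5, with C=1.
Solve (k + 4)·f(k+1) − (k + 4)·f(k) = 1.
deg f ≤ 0 (via 1,1,0).
Write f(k) = c0. Then LHS − RHS = -1, requiring -1 = 0: contradictory. No certificate.

none (Gosper's algorithm certifies no s_k)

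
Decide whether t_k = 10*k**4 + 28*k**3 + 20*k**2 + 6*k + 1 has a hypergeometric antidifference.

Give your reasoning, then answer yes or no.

Yes. s_k = 2*k**5 + 2*k**4 - 4*k**3 + k.

t_(k+1)/t_k = (10*k**4 + 68*k**3 + 164*k**2 + 170*k + 65)/(10*k**4 + 28*k**3 + 20*k**2 + 6*k + 1).
Gosper form: A/B · C(k+1)/C(k) with A=1, B=1, C=k**4 + 14*k**3/5 + 2*k**2 + 3*k/5 + 1/10.
Solve (1)·f(k+1) − (1)·f(k) = k**4 + 14*k**3/5 + 2*k**2 + 3*k/5 + 1/10.
Degrees (0,0,4) ⇒ d ≤ 5.
Solving with deg f ≤ 5: f(k) = k*(2*k**4 + 2*k**3 - 4*k**2 + 1)/10.
R(k) = B(k−1)·f(k)/C(k) = k*(2*k**4 + 2*k**3 - 4*k**2 + 1)/(10*k**4 + 28*k**3 + 20*k**2 + 6*k + 1); s_k = R·t_k = 2*k**5 + 2*k**4 - 4*k**3 + k.
s_(k+1) − s_k = 10*k**4 + 28*k**3 + 20*k**2 + 6*k + 1 = t_k.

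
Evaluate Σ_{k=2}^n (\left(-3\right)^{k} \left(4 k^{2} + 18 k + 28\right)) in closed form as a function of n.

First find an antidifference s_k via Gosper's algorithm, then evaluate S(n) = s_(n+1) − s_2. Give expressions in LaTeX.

S(n) = 3 \left(-3\right)^{n} n^{2} + 15 \left(-3\right)^{n} n + 24 \left(-3\right)^{n} + 126

r(k) = 3*(-2*k**2 - 13*k - 25)/(2*k**2 + 9*k + 14) after simplifying.
So A=-3 and B=1, with C=k**2 + 9*k/2 + 7.
Solve (-3)·f(k+1) − (1)·f(k) = k**2 + 9*k/2 + 7.
Bound: deg f ≤ 2.
Solve for f: f(k) = -(k**2 + 3*k + 4)/4 (degree 2 ≤ 2).
R(k) = B(k−1)·f(k)/C(k) = -(k**2 + 3*k + 4)/(2*(2*k**2 + 9*k + 14)); s_k = R·t_k = (-3)**k*(-k**2 - 3*k - 4).
s_(k+1) − s_k = (-3)**k*(4*k**2 + 18*k + 28) = t_k.
s_(n+1) = 3*(-3)**n*(n**2 + 5*n + 8) and s_(2) = -126, so S(n) = 3*(-3)**n*n**2 + 15*(-3)**n*n + 24*(-3)**n + 126.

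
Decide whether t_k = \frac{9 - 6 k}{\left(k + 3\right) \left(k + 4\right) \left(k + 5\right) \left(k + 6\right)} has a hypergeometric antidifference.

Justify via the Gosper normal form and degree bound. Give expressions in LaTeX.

Ratio r(k) = (k + 3)*(2*k - 1)/((k + 7)*(2*k - 3)).
Take A(k)=k + 3, B(k)=k + 7, C(k)=k - 3/2.
Solve (k + 3)·f(k+1) − (k + 6)·f(k) = k - 3/2.
Degrees (1,1,1) ⇒ d ≤ 3.
A polynomial solution: f(k) = -k/2.
Get s_k = R·t_k = 3*k/((k + 3)*(k + 4)*(k + 5)) with R(k) = B(k−1)f(k)/C(k) = -k*(k + 6)/(2*k - 3).
Check: Δs_k = 3*(3 - 2*k)/(k**4 + 18*k**3 + 119*k**2 + 342*k + 360). ✓

Yes. s_k = \frac{3 k}{\left(k + 3\right) \left(k + 4\right) \left(k + 5\right)}.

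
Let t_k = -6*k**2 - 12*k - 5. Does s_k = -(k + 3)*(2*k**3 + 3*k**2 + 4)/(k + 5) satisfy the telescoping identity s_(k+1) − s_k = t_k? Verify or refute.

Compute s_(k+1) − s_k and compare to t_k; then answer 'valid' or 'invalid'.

s_(k+1) = -(k + 4)*(2*(k + 1)**3 + 3*(k + 1)**2 + 4)/(k + 6)
s_(k+1) − s_k = (-6*k**4 - 70*k**3 - 239*k**2 - 285*k - 108)/(k**2 + 11*k + 30)
(s_(k+1) − s_k) − t_k = 2*(4*k**3 + 39*k**2 + 65*k + 21)/(k**2 + 11*k + 30)

Invalid: residual 2*(4*k**3 + 39*k**2 + 65*k + 21)/(k**2 + 11*k + 30) ≠ 0.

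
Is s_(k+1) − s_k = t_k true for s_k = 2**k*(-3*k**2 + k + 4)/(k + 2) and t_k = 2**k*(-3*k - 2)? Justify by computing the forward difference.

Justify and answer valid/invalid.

Invalid: residual 2**k*(3*k**2 + 5*k + 8)/(k**2 + 5*k + 6) ≠ 0.

s_(k+1) = 2**(k + 1)*(k - 3*(k + 1)**2 + 5)/(k + 3)
s_(k+1) − s_k = 2**k*(-3*k**3 - 14*k**2 - 23*k - 4)/(k**2 + 5*k + 6)
(s_(k+1) − s_k) − t_k = 2**k*(3*k**2 + 5*k + 8)/(k**2 + 5*k + 6)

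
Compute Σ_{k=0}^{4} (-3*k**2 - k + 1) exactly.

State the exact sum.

r(k) = (k + 3*(k + 1)**2)/(3*k**2 + k - 1) after simplifying.
Factor: A=1; B=1; C=k**2 + k/3 - 1/3.
f must satisfy (1)·f(k+1) − (1)·f(k) = k**2 + k/3 - 1/3.
Degrees (0,0,2) ⇒ d ≤ 3.
A polynomial solution: f(k) = k*(k**2 - k - 1)/3.
So s_k = (B(k−1)f/C)·t_k = (k*(k**2 - k - 1)/(3*k**2 + k - 1))·t_k = k*(-k**2 + k + 1).
Δs = -3*k**2 - k + 1, as required.
Evaluate s at k=5 and k=0: -95 and 0; difference -95.

Σ = -95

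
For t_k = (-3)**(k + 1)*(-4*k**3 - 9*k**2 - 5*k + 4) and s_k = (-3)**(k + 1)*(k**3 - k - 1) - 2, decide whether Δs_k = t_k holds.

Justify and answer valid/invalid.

Valid — Δs_k = t_k.

s_(k+1) = (-3)**(k + 2)*(-k + (k + 1)**3 - 2) - 2
s_(k+1) − s_k = (-3)**(k + 1)*(-k**3 + 4*k - 3*(k + 1)**3 + 7)
(s_(k+1) − s_k) − t_k = 0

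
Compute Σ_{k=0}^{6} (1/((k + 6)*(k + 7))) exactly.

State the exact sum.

The ratio is (k + 6)/(k + 8).
Take A(k)=k + 6, B(k)=k + 8, C(k)=1.
Set up (k + 6)·f(k+1) − (k + 7)·f(k) − (1) = 0.
Degrees (1,1,0) ⇒ d ≤ 1.
Solve for f: f(k) = k/6 (degree 1 ≤ 1).
Then R = B(k−1)f/C = k*(k + 7)/6, so s_k = R(k)·t_k = k/(6*(k + 6)).
Δs = 1/(k**2 + 13*k + 42), as required.
Telescoping: Σ = s_(7) − s_(0) = 7/78 − (0) = 7/78.

Σ = 7/78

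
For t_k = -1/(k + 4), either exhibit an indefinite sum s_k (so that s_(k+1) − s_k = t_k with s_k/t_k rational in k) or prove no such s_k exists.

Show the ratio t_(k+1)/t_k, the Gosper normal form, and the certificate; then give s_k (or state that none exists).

not Gosper-summable; s_k does not exist

t_(k+1)/t_k = (k + 4)/(k + 5).
Gosper form: A/B · C(k+1)/C(k) with A=k + 4, B=k + 5, C=1.
f must satisfy (k + 4)·f(k+1) − (k + 4)·f(k) = 1.
From deg A=1, deg B=1, deg C=0: d=0.
Generic f = c0 gives residual -1; -1 = 0 cannot hold, so t_k is not Gosper-summable.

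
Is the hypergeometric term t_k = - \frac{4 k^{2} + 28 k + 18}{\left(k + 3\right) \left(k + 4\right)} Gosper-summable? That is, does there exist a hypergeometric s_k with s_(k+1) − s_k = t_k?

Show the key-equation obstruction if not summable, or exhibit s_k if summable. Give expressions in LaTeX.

Yes. s_k = - \frac{2 k \left(2 k + 1\right)}{k + 3}.

Ratio r(k) = (k + 3)*(14*k + 2*(k + 1)**2 + 23)/((k + 5)*(2*k**2 + 14*k + 9)).
Take A(k)=k + 3, B(k)=k + 5, C(k)=k**2 + 7*k + 9/2.
f must satisfy (k + 3)·f(k+1) − (k + 4)·f(k) = k**2 + 7*k + 9/2.
Degrees (1,1,2) ⇒ d ≤ 2.
A polynomial solution: f(k) = k*(2*k + 1)/2.
Then R = B(k−1)f/C = k*(k + 4)*(2*k + 1)/(2*k**2 + 14*k + 9), so s_k = R(k)·t_k = -2*k*(2*k + 1)/(k + 3).
Verify: 2*(-2*k**2 - 14*k - 9)/(k**2 + 7*k + 12) matches t_k.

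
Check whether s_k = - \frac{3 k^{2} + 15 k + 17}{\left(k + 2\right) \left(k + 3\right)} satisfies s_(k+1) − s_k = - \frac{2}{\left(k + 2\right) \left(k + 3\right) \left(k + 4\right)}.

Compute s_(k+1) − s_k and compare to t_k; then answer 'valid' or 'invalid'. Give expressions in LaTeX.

Valid: the claim telescopes to t_k.

s_(k+1) = (-15*k - 3*(k + 1)**2 - 32)/((k + 3)*(k + 4))
s_(k+1) − s_k = -2/(k**3 + 9*k**2 + 26*k + 24)
(s_(k+1) − s_k) − t_k = 0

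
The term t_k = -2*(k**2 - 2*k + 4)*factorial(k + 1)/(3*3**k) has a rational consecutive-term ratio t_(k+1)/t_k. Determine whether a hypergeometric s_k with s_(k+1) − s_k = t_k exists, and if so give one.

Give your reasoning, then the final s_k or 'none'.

s_k = -2*(k - 2)*factorial(k + 1)/3**k

t_(k+1)/t_k = (k + 2)*(-2*k + (k + 1)**2 + 2)/(3*(k**2 - 2*k + 4)).
So A=k/3 + 2/3 and B=1, with C=k**2 - 2*k + 4.
f must satisfy (k/3 + 2/3)·f(k+1) − (1)·f(k) = k**2 - 2*k + 4.
deg f ≤ 1 (via 1,0,2).
Solve for f: f(k) = 3*(k - 2) (degree 1 ≤ 1).
So s_k = (B(k−1)f/C)·t_k = (3*(k - 2)/(k**2 - 2*k + 4))·t_k = -2*(k - 2)*factorial(k + 1)/3**k.
s_(k+1) − s_k = -2*(k**2 - 2*k + 4)*factorial(k + 1)/(3*3**k) = t_k.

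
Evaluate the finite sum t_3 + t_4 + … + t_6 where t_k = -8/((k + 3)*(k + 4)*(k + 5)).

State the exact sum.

Σ = -68/1155

r(k) = (k + 3)/(k + 6) after simplifying.
Take A(k)=k + 3, B(k)=k + 6, C(k)=1.
Need (k + 3)·f(k+1) − (k + 5)·f(k) = 1.
From deg A=1, deg B=1, deg C=0: d=2.
Solve for f: f(k) = k*(k + 7)/24 (degree 2 ≤ 2).
R(k) = B(k−1)·f(k)/C(k) = k*(k + 5)*(k + 7)/24; s_k = R·t_k = k*(-k - 7)/(3*(k + 3)*(k + 4)).
Check: Δs_k = -8/(k**3 + 12*k**2 + 47*k + 60). ✓
Telescoping: Σ = s_(7) − s_(3) = -49/165 − (-5/21) = -68/1155.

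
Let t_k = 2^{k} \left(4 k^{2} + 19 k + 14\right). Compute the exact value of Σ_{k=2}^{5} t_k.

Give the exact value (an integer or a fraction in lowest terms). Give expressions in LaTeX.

Σ = 10280

Step 1: r(k) = 2*(4*k**2 + 27*k + 37)/(4*k**2 + 19*k + 14).
So A=2 and B=1, with C=k**2 + 19*k/4 + 7/2.
Need (2)·f(k+1) − (1)·f(k) = k**2 + 19*k/4 + 7/2.
Bound: deg f ≤ 2.
Solve for f: f(k) = k*(4*k + 3)/4 (degree 2 ≤ 2).
So s_k = (B(k−1)f/C)·t_k = (k*(4*k + 3)/(4*k**2 + 19*k + 14))·t_k = 2**k*k*(4*k + 3).
s_(k+1) − s_k = 2**k*(4*k**2 + 19*k + 14) = t_k.
Σ_(k=2)^(5) t_k = s_(6) − s_(2) = 10368 − (88) = 10280.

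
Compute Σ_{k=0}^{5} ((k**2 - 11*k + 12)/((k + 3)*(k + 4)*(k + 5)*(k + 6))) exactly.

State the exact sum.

r(k) = (k + 3)*(-11*k + (k + 1)**2 + 1)/((k + 7)*(k**2 - 11*k + 12)) after simplifying.
So A=k + 3 and B=k + 7, with C=k**2 - 11*k + 12.
Solve (k + 3)·f(k+1) − (k + 6)·f(k) = k**2 - 11*k + 12.
Bound: deg f ≤ 3.
Solving with deg f ≤ 3: f(k) = k*(k**2 - 8*k + 87)/20.
Then R = B(k−1)f/C = k*(k + 6)*(k**2 - 8*k + 87)/(20*(k**2 - 11*k + 12)), so s_k = R(k)·t_k = k*(k**2 - 8*k + 87)/(20*(k + 3)*(k + 4)*(k + 5)).
Δs = (k**2 - 11*k + 12)/(k**4 + 18*k**3 + 119*k**2 + 342*k + 360), as required.
Sum = s_(6) − s_(0); s_(6) = 1/44, s_(0) = 0 ⇒ 1/44.

Σ = 1/44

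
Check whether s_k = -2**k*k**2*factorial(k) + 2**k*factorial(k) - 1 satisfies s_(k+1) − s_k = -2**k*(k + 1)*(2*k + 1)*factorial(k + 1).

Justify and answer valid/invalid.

s_(k+1) = -2*2**k*k**3*factorial(k) - 6*2**k*k**2*factorial(k) - 4*2**k*k*factorial(k) - 1
s_(k+1) − s_k = -2**k*(k + 1)*(2*k + 1)*factorial(k + 1)
(s_(k+1) − s_k) − t_k = 0

valid; difference matches t_k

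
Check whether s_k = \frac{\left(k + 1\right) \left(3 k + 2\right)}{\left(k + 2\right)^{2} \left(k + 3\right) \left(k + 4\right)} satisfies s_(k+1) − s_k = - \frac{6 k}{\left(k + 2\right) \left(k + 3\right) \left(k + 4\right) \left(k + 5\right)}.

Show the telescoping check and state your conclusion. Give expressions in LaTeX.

s_(k+1) = (k + 2)*(3*k + 5)/((k + 3)**2*(k + 4)*(k + 5))
s_(k+1) − s_k = (-(k + 1)*(k + 3)*(k + 5)*(3*k + 2) + (k + 2)**3*(3*k + 5))/((k + 2)**2*(k + 3)**2*(k + 4)*(k + 5))
(s_(k+1) − s_k) − t_k = (9*k**2 + 29*k + 10)/(k**6 + 19*k**5 + 147*k**4 + 593*k**3 + 1316*k**2 + 1524*k + 720)

Invalid: residual \frac{9 k^{2} + 29 k + 10}{k^{6} + 19 k^{5} + 147 k^{4} + 593 k^{3} + 1316 k^{2} + 1524 k + 720} ≠ 0.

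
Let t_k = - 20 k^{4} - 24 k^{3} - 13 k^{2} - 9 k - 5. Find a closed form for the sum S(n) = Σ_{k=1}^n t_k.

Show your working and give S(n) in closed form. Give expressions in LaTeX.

S(n) = n \left(- 4 n^{4} - 16 n^{3} - 23 n^{2} - 17 n - 11\right)

r(k) = (20*k**4 + 104*k**3 + 205*k**2 + 187*k + 71)/(20*k**4 + 24*k**3 + 13*k**2 + 9*k + 5) after simplifying.
Gosper form: A/B · C(k+1)/C(k) with A=1, B=1, C=k**4 + 6*k**3/5 + 13*k**2/20 + 9*k/20 + 1/4.
f must satisfy (1)·f(k+1) − (1)·f(k) = k**4 + 6*k**3/5 + 13*k**2/20 + 9*k/20 + 1/4.
d = 5 from the (0,0,4) case.
Solve for f: f(k) = k*(4*k**4 - 4*k**3 - k**2 + 4*k + 2)/20 (degree 5 ≤ 5).
R(k) = B(k−1)·f(k)/C(k) = k*(4*k**4 - 4*k**3 - k**2 + 4*k + 2)/(20*k**4 + 24*k**3 + 13*k**2 + 9*k + 5); s_k = R·t_k = k*(-4*k**4 + 4*k**3 + k**2 - 4*k - 2).
Check: Δs_k = -20*k**4 - 24*k**3 - 13*k**2 - 9*k - 5. ✓
s_(n+1) = -4*n**5 - 16*n**4 - 23*n**3 - 17*n**2 - 11*n - 5 and s_(1) = -5, so S(n) = n*(-4*n**4 - 16*n**3 - 23*n**2 - 17*n - 11).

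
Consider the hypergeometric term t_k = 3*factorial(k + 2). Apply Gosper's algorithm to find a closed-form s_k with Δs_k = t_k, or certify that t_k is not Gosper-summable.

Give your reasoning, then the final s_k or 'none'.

Ratio r(k) = k + 3.
Gosper form: A/B · C(k+1)/C(k) with A=k + 3, B=1, C=1.
Need (k + 3)·f(k+1) − (1)·f(k) = 1.
deg f ≤ -1 (via 1,0,0).
Negative degree bound (-1): no f exists, t_k not Gosper-summable.

none (Gosper's algorithm certifies no s_k)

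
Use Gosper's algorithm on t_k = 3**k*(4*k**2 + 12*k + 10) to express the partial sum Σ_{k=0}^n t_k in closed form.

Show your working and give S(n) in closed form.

S(n) = 6*3**n*n**2 + 12*3**n*n + 12*3**n - 2

Compute t_(k+1)/t_k: get 3*(2*k**2 + 10*k + 13)/(2*k**2 + 6*k + 5).
So A=3 and B=1, with C=k**2 + 3*k + 5/2.
Need (3)·f(k+1) − (1)·f(k) = k**2 + 3*k + 5/2.
From deg A=0, deg B=0, deg C=2: d=2.
Match coefficients ⇒ f(k) = (k**2 + 1)/2.
Then R = B(k−1)f/C = (k**2 + 1)/(2*k**2 + 6*k + 5), so s_k = R(k)·t_k = 2*3**k*(k**2 + 1).
s_(k+1) − s_k = 3**k*(4*k**2 + 12*k + 10) = t_k.
Evaluate: s_(n+1) = 6*3**n*(n**2 + 2*n + 2); subtract s_(0) = 2 ⇒ S(n) = 6*3**n*n**2 + 12*3**n*n + 12*3**n - 2.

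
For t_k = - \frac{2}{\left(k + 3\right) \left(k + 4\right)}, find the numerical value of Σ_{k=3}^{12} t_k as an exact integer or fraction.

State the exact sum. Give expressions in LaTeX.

The ratio is (k + 3)/(k + 5).
Factor: A=k + 3; B=k + 5; C=1.
f must satisfy (k + 3)·f(k+1) − (k + 4)·f(k) = 1.
deg f ≤ 1 (via 1,1,0).
Match coefficients ⇒ f(k) = k/3.
Get s_k = R·t_k = -2*k/(3*k + 9) with R(k) = B(k−1)f(k)/C(k) = k*(k + 4)/3.
Δs = -2/(k**2 + 7*k + 12), as required.
Sum = s_(13) − s_(3); s_(13) = -13/24, s_(3) = -1/3 ⇒ -5/24.

Σ = -5/24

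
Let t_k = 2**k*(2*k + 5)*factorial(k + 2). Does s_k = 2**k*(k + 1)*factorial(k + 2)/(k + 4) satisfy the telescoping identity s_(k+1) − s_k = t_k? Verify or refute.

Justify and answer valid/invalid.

Invalid: residual -3*2**k*(2*k**2 + 13*k + 19)*factorial(k + 2)/((k + 4)*(k + 5)) ≠ 0.

s_(k+1) = 2**(k + 1)*(k + 2)*factorial(k + 3)/(k + 5)
s_(k+1) − s_k = 2**k*(2*k**3 + 17*k**2 + 46*k + 43)*factorial(k + 2)/((k + 4)*(k + 5))
(s_(k+1) − s_k) − t_k = -3*2**k*(2*k**2 + 13*k + 19)*factorial(k + 2)/((k + 4)*(k + 5))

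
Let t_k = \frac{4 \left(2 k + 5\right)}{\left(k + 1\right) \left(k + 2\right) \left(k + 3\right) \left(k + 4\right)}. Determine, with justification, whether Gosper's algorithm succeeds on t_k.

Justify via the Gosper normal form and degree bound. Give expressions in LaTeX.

Ratio r(k) = (k + 1)*(2*k + 7)/((k + 5)*(2*k + 5)).
Take A(k)=k + 1, B(k)=k + 5, C(k)=k + 5/2.
f must satisfy (k + 1)·f(k+1) − (k + 4)·f(k) = k + 5/2.
From deg A=1, deg B=1, deg C=1: d=3.
Solve for f: f(k) = k*(k + 2)*(k + 4)/6 (degree 3 ≤ 3).
R(k) = B(k−1)·f(k)/C(k) = k*(k + 2)*(k + 4)**2/(3*(2*k + 5)); s_k = R·t_k = 4*k*(k + 4)/(3*(k**2 + 4*k + 3)).
s_(k+1) − s_k = 4*(2*k + 5)/(k**4 + 10*k**3 + 35*k**2 + 50*k + 24) = t_k.

Yes. s_k = \frac{4 k \left(k + 4\right)}{3 \left(k^{2} + 4 k + 3\right)}.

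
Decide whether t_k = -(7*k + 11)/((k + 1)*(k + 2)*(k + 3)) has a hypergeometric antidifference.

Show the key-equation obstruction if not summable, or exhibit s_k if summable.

Yes. s_k = k*(-9*k - 13)/(2*(k + 1)*(k + 2)).

t_(k+1)/t_k = (k + 1)*(7*k + 18)/((k + 4)*(7*k + 11)).
A = k + 1, B = k + 4, C = k + 11/7.
Solve (k + 1)·f(k+1) − (k + 3)·f(k) = k + 11/7.
d = 2 from the (1,1,1) case.
Coefficient equations give f(k) = k*(9*k + 13)/14.
Certificate R = B(k−1)f/C = k*(k + 3)*(9*k + 13)/(2*(7*k + 11)) gives s_k = k*(-9*k - 13)/(2*(k + 1)*(k + 2)).
s_(k+1) − s_k = (-7*k - 11)/(k**3 + 6*k**2 + 11*k + 6) = t_k.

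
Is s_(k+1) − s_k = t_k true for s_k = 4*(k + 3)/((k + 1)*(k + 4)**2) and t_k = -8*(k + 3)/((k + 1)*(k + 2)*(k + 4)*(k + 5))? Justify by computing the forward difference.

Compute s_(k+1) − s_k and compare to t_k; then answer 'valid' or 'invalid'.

s_(k+1) = 4*(k + 4)/((k + 2)*(k + 5)**2)
s_(k+1) − s_k = 4*((k + 1)*(k + 4)**3 - (k + 2)*(k + 3)*(k + 5)**2)/((k + 1)*(k + 2)*(k + 4)**2*(k + 5)**2)
(s_(k+1) − s_k) − t_k = 4*(3*k**2 + 21*k + 34)/(k**6 + 21*k**5 + 177*k**4 + 759*k**3 + 1722*k**2 + 1920*k + 800)

Invalid: residual 4*(3*k**2 + 21*k + 34)/(k**6 + 21*k**5 + 177*k**4 + 759*k**3 + 1722*k**2 + 1920*k + 800) ≠ 0.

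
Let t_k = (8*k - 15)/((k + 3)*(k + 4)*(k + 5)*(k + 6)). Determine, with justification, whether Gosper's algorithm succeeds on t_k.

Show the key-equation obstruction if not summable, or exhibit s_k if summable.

Step 1: r(k) = (k + 3)*(8*k - 7)/((k + 7)*(8*k - 15)).
Normal form (A,B,C) = (k + 3, k + 7, k - 15/8).
Solve (k + 3)·f(k+1) − (k + 6)·f(k) = k - 15/8.
d = 3 from the (1,1,1) case.
Match coefficients ⇒ f(k) = -k*(k**2 + 12*k + 287)/480.
So s_k = (B(k−1)f/C)·t_k = (-k*(k + 6)*(k**2 + 12*k + 287)/(60*(8*k - 15)))·t_k = k*(-k**2 - 12*k - 287)/(60*(k + 3)*(k + 4)*(k + 5)).
Check: Δs_k = (8*k - 15)/(k**4 + 18*k**3 + 119*k**2 + 342*k + 360). ✓

Yes. s_k = k*(-k**2 - 12*k - 287)/(60*(k + 3)*(k + 4)*(k + 5)).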